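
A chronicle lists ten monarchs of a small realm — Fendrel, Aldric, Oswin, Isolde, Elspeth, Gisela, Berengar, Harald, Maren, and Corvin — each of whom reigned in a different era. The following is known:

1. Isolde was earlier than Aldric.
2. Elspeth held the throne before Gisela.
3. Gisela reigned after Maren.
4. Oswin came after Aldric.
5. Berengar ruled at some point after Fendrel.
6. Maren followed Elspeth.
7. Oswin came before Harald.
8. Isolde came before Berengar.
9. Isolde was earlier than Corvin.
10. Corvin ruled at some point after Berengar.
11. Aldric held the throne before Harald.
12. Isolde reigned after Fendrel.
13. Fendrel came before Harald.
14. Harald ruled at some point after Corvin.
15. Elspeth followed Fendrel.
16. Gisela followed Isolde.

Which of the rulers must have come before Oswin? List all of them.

Directly stated before Oswin: Aldric.
Fendrel reaches Oswin via Fendrel → Isolde → Aldric → Oswin.
Isolde reaches Oswin via Isolde → Aldric → Oswin.

Aldric, Fendrel, Isolde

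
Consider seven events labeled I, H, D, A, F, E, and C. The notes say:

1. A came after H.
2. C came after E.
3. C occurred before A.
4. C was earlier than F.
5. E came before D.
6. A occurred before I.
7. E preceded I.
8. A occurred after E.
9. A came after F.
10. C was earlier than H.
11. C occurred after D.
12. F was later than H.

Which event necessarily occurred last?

Every other event has a chain of constraints placing it before I, so I is last.

I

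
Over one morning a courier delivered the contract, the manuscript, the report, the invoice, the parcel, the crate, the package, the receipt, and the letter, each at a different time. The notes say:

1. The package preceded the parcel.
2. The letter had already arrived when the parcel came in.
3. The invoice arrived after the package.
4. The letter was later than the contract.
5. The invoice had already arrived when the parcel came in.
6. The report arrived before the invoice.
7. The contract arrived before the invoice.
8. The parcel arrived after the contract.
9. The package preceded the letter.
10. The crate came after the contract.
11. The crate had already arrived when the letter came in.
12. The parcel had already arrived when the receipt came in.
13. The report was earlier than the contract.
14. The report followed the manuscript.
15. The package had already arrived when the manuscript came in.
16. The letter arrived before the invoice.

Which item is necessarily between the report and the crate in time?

the contract

Tracing the constraints gives the report → the contract → the crate, so the contract sits after the report and before the crate.
No other item is forced both after the report and before the crate.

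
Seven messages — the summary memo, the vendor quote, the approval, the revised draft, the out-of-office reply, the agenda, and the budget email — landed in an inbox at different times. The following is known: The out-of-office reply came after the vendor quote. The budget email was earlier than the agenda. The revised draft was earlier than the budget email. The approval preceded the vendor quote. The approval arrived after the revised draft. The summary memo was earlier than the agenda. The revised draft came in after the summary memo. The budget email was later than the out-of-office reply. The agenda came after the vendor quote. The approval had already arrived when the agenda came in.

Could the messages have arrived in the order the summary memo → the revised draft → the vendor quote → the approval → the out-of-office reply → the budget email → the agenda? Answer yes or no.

no

The constraints require the approval before the vendor quote, but in the proposed sequence the vendor quote appears ahead of the approval. That one violation is enough.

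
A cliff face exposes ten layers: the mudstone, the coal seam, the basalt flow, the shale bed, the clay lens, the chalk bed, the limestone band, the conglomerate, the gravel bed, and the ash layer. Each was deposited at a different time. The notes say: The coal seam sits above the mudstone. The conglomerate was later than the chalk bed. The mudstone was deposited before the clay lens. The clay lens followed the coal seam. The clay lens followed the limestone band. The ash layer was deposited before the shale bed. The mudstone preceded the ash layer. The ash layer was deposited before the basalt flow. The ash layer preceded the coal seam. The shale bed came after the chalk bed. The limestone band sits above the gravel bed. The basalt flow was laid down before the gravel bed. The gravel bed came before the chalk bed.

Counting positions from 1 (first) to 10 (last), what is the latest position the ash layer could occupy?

The ash layer must come before the basalt flow, the chalk bed, the clay lens, the coal seam, the conglomerate, the gravel bed, the limestone band, and the shale bed — 8 layers forced after it.
Everything else can be placed before the ash layer in some valid order, so the ash layer can sit as late as position 10 − 8 = 2.

2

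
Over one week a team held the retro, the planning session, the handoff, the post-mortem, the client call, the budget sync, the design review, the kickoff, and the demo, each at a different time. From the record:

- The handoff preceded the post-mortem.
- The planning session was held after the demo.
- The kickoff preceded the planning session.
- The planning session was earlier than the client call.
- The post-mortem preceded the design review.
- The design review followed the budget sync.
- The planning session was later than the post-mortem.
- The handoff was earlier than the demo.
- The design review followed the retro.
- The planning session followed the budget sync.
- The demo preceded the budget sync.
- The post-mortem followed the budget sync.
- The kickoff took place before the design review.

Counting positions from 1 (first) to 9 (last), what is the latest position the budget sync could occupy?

5

The budget sync must come before the client call, the design review, the planning session, and the post-mortem — 4 meetings forced after it.
Everything else can be placed before the budget sync in some valid order, so the budget sync can sit as late as position 9 − 4 = 5.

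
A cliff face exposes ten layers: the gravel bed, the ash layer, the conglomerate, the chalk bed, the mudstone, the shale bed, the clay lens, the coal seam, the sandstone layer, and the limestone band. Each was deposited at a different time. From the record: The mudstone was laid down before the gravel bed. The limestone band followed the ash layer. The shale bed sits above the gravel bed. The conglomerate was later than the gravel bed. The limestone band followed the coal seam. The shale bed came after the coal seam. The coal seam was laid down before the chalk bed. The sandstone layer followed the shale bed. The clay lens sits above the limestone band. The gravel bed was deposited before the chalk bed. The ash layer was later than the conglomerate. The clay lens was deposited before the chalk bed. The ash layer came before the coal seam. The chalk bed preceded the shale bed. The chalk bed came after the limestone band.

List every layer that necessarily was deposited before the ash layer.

Directly stated before the ash layer: the conglomerate.
The gravel bed reaches the ash layer via the gravel bed → the conglomerate → the ash layer.
The mudstone reaches the ash layer via the mudstone → the gravel bed → the conglomerate → the ash layer.

the conglomerate, the gravel bed, the mudstone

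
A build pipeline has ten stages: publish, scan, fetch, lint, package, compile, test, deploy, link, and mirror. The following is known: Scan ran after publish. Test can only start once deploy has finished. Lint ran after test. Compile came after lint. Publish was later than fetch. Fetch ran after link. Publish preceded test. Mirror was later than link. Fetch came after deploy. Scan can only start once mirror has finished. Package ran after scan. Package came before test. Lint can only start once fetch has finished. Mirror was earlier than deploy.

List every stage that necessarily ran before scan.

deploy, fetch, link, mirror, publish

Directly stated before scan: mirror and publish.
Deploy reaches scan via deploy → fetch → publish → scan.
Fetch reaches scan via fetch → publish → scan.
Link reaches scan via link → mirror → scan.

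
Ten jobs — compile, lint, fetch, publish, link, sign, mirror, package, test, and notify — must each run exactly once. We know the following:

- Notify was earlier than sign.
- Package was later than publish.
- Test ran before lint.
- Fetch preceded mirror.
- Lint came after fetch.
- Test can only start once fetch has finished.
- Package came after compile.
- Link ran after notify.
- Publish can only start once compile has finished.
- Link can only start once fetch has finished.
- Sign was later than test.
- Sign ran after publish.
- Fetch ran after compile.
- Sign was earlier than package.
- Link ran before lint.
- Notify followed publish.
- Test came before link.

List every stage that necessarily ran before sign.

compile, fetch, notify, publish, test

Directly stated before sign: notify, publish, and test.
Compile reaches sign via compile → publish → sign.
Fetch reaches sign via fetch → test → sign.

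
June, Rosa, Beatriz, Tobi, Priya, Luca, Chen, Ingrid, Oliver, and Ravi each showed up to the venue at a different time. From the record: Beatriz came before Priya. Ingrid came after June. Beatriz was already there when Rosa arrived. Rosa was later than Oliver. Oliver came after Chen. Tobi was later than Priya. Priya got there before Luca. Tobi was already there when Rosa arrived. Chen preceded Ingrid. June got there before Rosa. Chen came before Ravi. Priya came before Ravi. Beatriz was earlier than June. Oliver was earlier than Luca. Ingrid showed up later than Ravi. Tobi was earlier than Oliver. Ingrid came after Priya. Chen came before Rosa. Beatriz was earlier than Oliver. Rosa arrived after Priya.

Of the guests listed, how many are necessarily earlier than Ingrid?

5

Directly stated before Ingrid: Chen, June, Priya, and Ravi.
Beatriz reaches Ingrid via Beatriz → Priya → Ingrid.
That's Beatriz, Chen, June, Priya, and Ravi — 5 in all.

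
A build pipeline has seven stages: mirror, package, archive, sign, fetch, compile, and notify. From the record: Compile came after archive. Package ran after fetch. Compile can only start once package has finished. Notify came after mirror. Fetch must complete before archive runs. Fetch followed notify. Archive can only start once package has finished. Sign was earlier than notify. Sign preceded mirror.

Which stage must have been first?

Sign has a chain of constraints placing it before every other stage, so sign must be first.

sign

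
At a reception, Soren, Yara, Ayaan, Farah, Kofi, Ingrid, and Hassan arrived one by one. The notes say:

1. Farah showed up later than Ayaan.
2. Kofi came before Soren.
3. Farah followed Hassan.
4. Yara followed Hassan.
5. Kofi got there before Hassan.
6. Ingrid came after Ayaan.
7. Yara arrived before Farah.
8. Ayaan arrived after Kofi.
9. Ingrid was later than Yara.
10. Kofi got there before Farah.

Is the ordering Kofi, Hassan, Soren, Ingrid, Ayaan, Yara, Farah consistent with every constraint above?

The constraints require Yara before Ingrid, but in the proposed sequence Ingrid appears ahead of Yara. That one violation is enough.

no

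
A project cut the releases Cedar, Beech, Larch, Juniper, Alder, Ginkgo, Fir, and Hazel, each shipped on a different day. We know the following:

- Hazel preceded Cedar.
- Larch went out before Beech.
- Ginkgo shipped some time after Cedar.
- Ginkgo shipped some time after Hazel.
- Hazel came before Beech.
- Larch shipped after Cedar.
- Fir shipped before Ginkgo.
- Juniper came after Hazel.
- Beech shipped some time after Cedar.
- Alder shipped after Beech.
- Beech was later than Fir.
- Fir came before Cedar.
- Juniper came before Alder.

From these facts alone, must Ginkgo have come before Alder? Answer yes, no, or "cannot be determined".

cannot be determined

No chain of stated constraints runs from Ginkgo to Alder, and none runs from Alder to Ginkgo either.
So the relative order of Ginkgo and Alder is not fixed by the given facts.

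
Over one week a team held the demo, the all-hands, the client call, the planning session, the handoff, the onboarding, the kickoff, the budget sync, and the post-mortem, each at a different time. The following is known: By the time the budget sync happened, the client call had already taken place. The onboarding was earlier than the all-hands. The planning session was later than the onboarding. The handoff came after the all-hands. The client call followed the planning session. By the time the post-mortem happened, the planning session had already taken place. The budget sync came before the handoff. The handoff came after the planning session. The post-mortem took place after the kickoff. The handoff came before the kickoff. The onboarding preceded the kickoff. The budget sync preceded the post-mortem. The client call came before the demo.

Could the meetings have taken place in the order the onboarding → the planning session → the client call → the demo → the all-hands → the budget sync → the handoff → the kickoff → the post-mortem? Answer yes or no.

Check each stated constraint against the proposed order — e.g. the onboarding is ahead of the kickoff; the planning session is ahead of the post-mortem. Every pair is in the required order; nothing is violated.

yes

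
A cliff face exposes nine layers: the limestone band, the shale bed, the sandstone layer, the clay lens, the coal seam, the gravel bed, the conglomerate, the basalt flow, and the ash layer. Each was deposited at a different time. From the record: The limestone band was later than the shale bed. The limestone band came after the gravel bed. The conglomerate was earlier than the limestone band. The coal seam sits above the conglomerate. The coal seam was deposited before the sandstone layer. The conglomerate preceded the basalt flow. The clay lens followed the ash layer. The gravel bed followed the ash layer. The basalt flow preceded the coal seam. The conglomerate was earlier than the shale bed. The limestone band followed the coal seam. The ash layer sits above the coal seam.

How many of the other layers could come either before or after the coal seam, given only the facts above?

Forced before the coal seam: the basalt flow and the conglomerate; forced after the coal seam: the ash layer, the clay lens, the gravel bed, the limestone band, and the sandstone layer.
That leaves the shale bed with no forced order relative to the coal seam — 1.

1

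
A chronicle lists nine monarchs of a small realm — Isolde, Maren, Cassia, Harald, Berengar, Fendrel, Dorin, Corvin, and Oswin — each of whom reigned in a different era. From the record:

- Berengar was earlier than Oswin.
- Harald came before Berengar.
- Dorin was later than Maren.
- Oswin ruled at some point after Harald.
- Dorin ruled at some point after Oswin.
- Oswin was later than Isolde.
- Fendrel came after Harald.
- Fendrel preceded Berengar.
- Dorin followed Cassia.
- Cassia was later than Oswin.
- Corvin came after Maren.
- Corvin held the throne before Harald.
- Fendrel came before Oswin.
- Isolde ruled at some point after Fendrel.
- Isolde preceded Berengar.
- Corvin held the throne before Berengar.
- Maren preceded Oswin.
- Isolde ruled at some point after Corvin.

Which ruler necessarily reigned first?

Maren has a chain of constraints placing them before every other ruler, so Maren must be first.

Maren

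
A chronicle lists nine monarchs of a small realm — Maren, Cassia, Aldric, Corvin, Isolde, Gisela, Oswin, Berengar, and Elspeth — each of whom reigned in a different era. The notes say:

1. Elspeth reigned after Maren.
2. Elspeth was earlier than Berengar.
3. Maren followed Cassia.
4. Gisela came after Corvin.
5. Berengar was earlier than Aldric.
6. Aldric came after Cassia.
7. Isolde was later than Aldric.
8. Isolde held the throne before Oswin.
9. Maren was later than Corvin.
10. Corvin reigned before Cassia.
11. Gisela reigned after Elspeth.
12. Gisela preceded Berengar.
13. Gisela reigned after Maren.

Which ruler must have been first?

Corvin

Corvin has a chain of constraints placing them before every other ruler, so Corvin must be first.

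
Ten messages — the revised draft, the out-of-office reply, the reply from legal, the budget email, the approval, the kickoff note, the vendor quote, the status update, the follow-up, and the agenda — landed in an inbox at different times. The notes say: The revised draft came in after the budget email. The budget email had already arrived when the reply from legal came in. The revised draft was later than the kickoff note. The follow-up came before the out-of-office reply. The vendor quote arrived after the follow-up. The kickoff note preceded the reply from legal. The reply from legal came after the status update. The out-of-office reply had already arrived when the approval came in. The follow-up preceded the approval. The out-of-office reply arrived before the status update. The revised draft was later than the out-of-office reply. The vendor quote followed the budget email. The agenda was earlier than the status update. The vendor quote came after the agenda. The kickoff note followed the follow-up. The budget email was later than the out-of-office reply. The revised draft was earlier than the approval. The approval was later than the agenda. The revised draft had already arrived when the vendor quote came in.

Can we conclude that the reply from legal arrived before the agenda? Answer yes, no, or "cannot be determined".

no

Tracing the constraints gives the agenda → the status update → the reply from legal, so the agenda must come before the reply from legal.
That means the reply from legal cannot be before the agenda.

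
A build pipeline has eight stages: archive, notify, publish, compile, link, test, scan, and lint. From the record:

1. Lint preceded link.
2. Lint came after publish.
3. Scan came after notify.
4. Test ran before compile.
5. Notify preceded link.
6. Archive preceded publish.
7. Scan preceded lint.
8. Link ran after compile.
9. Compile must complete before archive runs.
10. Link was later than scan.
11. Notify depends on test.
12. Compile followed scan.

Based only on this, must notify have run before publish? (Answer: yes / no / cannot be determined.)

Chain the constraints: notify → scan → compile → archive → publish. Each link is directly stated, so notify comes before publish.

yes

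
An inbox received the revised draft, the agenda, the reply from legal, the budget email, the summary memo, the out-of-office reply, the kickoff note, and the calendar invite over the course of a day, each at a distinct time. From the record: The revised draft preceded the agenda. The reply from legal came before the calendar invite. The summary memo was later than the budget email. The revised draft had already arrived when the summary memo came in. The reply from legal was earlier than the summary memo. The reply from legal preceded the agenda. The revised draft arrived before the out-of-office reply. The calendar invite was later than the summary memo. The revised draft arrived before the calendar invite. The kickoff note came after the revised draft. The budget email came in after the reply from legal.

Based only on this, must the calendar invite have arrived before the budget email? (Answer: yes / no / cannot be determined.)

no

Tracing the constraints gives the budget email → the summary memo → the calendar invite, so the budget email must come before the calendar invite.
That means the calendar invite cannot be before the budget email.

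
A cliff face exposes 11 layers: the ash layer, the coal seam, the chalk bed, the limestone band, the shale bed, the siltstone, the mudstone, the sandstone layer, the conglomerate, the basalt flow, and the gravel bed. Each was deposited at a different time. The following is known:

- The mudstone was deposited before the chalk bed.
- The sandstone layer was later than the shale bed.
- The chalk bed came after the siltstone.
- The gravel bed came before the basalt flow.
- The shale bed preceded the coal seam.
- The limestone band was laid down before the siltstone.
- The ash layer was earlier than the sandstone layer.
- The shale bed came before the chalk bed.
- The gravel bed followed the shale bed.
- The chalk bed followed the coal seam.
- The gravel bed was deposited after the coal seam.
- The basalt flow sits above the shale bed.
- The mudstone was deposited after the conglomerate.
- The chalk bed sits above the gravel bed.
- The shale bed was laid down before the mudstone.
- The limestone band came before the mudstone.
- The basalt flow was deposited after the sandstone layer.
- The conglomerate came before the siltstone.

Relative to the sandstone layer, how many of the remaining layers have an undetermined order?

7

Forced before the sandstone layer: the ash layer and the shale bed; forced after the sandstone layer: the basalt flow.
That leaves the chalk bed, the coal seam, the conglomerate, the gravel bed, the limestone band, the mudstone, and the siltstone with no forced order relative to the sandstone layer — 7.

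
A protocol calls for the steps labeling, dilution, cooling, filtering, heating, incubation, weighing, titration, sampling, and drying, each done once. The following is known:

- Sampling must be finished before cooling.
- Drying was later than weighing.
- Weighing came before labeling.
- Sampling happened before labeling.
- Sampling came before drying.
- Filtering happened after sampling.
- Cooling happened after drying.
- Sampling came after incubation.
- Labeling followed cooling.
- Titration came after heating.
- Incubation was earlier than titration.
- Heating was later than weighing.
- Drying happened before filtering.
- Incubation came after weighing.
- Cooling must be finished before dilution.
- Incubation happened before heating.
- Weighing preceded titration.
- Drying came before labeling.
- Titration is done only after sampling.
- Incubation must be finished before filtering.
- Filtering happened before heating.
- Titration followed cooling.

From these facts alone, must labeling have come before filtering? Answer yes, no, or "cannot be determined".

No chain of stated constraints runs from labeling to filtering, and none runs from filtering to labeling either.
So the relative order of labeling and filtering is not fixed by the given facts.

cannot be determined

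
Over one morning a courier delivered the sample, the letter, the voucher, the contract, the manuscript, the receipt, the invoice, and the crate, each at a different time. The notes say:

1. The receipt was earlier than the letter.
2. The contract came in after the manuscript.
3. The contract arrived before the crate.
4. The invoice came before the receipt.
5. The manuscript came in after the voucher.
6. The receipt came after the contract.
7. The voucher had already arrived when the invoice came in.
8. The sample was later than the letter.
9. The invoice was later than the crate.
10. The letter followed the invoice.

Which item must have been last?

the sample

Every other item has a chain of constraints placing it before the sample, so the sample is last.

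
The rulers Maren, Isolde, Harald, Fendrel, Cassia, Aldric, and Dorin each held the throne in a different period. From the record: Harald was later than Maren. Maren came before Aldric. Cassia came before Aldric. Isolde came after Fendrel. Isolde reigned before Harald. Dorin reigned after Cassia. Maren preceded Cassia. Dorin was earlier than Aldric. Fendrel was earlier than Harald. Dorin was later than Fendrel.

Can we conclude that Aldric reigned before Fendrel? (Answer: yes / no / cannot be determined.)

no

Tracing the constraints gives Fendrel → Dorin → Aldric, so Fendrel must come before Aldric.
That means Aldric cannot be before Fendrel.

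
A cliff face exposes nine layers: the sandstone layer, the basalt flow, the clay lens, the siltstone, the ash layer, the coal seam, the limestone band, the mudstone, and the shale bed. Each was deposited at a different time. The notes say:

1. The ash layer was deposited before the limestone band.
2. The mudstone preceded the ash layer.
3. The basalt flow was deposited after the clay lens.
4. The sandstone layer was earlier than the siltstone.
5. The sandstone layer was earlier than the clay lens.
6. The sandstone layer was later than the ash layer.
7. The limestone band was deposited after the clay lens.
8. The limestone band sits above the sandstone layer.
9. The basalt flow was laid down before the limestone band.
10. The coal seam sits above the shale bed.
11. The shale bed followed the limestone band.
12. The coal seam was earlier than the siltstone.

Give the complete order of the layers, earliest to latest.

The constraints fix every adjacent pair, so only one ordering works:
the mudstone → the ash layer → the sandstone layer → the clay lens → the basalt flow → the limestone band → the shale bed → the coal seam → the siltstone.

the mudstone, the ash layer, the sandstone layer, the clay lens, the basalt flow, the limestone band, the shale bed, the coal seam, the siltstone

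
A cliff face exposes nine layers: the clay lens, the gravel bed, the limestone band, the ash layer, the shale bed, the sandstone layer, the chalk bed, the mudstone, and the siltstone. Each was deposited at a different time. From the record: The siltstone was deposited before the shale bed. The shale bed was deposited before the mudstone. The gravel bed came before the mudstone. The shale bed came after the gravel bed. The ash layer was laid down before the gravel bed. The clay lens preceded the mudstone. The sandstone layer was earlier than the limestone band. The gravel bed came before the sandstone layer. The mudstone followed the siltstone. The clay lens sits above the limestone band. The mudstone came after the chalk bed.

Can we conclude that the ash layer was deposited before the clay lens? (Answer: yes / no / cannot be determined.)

Chain the constraints: the ash layer → the gravel bed → the sandstone layer → the limestone band → the clay lens. Each link is directly stated, so the ash layer comes before the clay lens.

yes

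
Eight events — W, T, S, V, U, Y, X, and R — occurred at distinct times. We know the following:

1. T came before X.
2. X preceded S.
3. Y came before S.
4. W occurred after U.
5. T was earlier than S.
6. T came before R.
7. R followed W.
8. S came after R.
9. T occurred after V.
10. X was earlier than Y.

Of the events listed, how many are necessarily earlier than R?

4

Directly stated before R: T and W.
U reaches R via U → W → R.
V reaches R via V → T → R.
That's T, U, V, and W — 4 in all.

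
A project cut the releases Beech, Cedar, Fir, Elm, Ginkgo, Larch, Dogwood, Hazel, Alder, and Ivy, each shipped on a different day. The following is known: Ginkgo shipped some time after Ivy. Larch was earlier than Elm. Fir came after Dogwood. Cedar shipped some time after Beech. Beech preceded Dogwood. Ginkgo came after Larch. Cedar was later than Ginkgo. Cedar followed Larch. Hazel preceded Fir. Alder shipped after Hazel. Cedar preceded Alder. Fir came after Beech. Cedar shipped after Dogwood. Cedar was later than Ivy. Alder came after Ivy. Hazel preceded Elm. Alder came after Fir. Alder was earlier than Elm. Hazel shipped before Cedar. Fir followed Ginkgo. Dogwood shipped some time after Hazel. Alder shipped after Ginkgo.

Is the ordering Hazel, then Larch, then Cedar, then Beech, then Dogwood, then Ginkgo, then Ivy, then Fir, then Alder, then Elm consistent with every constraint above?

no

The constraints require Dogwood before Cedar, but in the proposed sequence Cedar appears ahead of Dogwood. That one violation is enough.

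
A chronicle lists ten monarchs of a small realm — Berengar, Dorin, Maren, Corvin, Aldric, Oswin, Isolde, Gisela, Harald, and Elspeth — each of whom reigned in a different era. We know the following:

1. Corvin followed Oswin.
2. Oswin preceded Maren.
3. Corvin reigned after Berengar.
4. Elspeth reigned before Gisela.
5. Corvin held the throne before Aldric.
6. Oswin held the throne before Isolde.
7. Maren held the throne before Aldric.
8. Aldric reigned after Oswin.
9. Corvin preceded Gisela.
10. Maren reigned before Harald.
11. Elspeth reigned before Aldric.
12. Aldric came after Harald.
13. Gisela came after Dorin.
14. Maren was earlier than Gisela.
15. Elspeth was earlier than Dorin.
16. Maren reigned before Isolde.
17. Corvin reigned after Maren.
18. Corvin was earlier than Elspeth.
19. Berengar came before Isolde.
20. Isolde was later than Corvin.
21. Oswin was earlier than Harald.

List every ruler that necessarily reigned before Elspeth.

Directly stated before Elspeth: Corvin.
Berengar reaches Elspeth via Berengar → Corvin → Elspeth.
Maren reaches Elspeth via Maren → Corvin → Elspeth.
Oswin reaches Elspeth via Oswin → Corvin → Elspeth.

Berengar, Corvin, Maren, Oswin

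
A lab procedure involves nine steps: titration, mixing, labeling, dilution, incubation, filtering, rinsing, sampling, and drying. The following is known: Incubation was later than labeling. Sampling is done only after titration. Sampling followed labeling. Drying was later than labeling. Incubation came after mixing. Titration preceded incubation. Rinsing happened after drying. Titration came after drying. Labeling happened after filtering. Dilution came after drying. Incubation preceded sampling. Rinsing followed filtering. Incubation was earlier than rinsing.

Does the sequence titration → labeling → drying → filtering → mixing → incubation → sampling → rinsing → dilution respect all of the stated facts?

no

The constraints require drying before titration, but in the proposed sequence titration appears ahead of drying. That one violation is enough.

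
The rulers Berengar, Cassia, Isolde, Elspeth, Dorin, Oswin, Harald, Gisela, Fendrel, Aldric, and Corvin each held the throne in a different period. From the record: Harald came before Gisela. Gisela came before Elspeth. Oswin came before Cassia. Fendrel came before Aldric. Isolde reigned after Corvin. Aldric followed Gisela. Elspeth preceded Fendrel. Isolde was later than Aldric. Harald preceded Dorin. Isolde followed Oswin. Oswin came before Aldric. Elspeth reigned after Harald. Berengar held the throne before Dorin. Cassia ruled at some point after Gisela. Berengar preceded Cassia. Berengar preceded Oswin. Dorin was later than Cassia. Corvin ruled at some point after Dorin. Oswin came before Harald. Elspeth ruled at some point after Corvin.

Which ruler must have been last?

Isolde

Every other ruler has a chain of constraints placing them before Isolde, so Isolde is last.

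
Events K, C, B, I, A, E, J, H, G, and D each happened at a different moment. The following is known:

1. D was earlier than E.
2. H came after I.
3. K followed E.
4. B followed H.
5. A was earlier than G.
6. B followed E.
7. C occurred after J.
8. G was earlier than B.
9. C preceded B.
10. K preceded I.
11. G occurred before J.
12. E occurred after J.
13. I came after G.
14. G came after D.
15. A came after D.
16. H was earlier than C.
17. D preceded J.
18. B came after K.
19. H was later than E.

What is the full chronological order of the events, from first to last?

D, A, G, J, E, K, I, H, C, B

The constraints fix every adjacent pair, so only one ordering works:
D → A → G → J → E → K → I → H → C → B.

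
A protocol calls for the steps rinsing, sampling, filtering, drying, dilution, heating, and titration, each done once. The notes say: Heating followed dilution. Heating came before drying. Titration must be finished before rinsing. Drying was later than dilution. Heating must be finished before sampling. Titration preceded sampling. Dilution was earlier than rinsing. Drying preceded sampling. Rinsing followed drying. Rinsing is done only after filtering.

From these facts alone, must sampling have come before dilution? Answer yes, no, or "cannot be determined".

Tracing the constraints gives dilution → drying → sampling, so dilution must come before sampling.
That means sampling cannot be before dilution.

no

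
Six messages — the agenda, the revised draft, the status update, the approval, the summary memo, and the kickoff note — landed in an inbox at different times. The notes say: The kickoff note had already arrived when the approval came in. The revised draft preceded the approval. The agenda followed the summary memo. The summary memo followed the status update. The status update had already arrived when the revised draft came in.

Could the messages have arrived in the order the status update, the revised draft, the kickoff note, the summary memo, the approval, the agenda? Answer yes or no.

yes

Check each stated constraint against the proposed order — e.g. the revised draft is ahead of the approval; the status update is ahead of the summary memo. Every pair is in the required order; nothing is violated.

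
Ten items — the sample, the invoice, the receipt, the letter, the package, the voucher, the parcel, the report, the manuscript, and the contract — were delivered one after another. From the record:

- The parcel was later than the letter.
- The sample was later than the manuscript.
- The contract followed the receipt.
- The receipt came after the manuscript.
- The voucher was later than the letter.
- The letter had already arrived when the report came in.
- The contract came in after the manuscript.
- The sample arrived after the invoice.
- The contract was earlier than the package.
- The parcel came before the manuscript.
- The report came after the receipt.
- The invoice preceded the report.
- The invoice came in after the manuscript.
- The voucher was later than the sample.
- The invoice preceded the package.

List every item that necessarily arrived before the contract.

the letter, the manuscript, the parcel, the receipt

Directly stated before the contract: the manuscript and the receipt.
The letter reaches the contract via the letter → the parcel → the manuscript → the contract.
The parcel reaches the contract via the parcel → the manuscript → the contract.
No chain forces the package (or any of the others) ahead of the contract.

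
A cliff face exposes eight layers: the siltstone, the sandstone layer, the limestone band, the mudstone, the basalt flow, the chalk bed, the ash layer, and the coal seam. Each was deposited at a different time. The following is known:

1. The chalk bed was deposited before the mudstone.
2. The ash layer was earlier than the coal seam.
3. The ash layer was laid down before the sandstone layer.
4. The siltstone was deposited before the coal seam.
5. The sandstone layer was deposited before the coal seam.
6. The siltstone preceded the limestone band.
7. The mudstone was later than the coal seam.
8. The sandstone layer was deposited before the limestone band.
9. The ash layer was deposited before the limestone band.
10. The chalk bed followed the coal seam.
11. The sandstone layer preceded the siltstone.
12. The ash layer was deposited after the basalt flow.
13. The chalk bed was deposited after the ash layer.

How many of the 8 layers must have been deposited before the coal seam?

4

Directly stated before the coal seam: the ash layer, the sandstone layer, and the siltstone.
The basalt flow reaches the coal seam via the basalt flow → the ash layer → the coal seam.
No chain forces the limestone band (or any of the others) ahead of the coal seam.
That's the ash layer, the basalt flow, the sandstone layer, and the siltstone — 4 in all.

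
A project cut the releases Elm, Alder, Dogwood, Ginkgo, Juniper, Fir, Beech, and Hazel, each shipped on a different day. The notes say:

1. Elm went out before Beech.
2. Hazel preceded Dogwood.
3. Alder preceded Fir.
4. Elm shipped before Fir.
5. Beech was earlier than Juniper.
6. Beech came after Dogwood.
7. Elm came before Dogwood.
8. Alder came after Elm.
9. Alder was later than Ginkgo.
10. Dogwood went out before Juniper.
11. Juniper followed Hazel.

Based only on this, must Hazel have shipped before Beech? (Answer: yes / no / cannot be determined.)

Chain the constraints: Hazel → Dogwood → Beech. Each link is directly stated, so Hazel comes before Beech.

yes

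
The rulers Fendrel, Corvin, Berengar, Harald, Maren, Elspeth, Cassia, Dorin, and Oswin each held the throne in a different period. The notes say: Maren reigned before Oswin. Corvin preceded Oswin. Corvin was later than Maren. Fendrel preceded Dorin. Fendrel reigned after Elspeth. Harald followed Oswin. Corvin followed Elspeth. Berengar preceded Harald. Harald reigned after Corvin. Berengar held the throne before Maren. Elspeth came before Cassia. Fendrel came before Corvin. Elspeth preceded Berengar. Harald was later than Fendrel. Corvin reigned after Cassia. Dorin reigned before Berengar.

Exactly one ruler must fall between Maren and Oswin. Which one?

Corvin

Tracing the constraints gives Maren → Corvin → Oswin, so Corvin sits after Maren and before Oswin.
No other ruler is forced both after Maren and before Oswin.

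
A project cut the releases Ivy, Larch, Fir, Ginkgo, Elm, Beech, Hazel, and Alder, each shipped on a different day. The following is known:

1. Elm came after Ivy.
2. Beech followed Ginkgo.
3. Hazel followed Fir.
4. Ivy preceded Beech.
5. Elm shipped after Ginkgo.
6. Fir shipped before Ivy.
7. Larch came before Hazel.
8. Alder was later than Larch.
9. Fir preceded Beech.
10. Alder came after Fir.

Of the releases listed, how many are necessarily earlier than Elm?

Directly stated before Elm: Ginkgo and Ivy.
Fir reaches Elm via Fir → Ivy → Elm.
No chain forces Alder (or any of the others) ahead of Elm.
That's Fir, Ginkgo, and Ivy — 3 in all.

3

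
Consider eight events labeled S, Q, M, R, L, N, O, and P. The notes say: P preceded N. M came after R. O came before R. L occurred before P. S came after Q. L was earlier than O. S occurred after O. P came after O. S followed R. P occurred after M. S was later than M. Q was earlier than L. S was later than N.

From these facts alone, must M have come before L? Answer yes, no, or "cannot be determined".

Tracing the constraints gives L → O → R → M, so L must come before M.
That means M cannot be before L.

no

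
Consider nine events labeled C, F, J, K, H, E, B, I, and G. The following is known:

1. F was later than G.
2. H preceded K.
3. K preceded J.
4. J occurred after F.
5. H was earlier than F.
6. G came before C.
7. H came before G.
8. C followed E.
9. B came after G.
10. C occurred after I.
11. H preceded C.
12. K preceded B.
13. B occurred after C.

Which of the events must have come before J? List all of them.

F, G, H, K

Directly stated before J: F and K.
G reaches J via G → F → J.
H reaches J via H → K → J.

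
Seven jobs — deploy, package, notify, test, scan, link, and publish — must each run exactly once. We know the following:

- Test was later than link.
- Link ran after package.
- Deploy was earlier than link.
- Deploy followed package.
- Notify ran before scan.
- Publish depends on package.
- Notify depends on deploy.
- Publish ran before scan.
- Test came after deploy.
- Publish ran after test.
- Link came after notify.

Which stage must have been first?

package

Package has a chain of constraints placing it before every other stage, so package must be first.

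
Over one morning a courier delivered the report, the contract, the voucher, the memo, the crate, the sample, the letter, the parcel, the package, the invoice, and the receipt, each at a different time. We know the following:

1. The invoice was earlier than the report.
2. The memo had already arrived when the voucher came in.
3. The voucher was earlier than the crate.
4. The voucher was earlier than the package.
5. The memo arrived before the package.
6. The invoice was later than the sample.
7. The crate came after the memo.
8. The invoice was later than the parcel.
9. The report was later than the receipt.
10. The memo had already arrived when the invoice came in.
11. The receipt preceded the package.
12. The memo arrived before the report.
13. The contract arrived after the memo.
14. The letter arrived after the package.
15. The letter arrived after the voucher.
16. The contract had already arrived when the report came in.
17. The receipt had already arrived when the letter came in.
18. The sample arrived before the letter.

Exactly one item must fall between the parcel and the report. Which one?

the invoice

Tracing the constraints gives the parcel → the invoice → the report, so the invoice sits after the parcel and before the report.
No other item is forced both after the parcel and before the report.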